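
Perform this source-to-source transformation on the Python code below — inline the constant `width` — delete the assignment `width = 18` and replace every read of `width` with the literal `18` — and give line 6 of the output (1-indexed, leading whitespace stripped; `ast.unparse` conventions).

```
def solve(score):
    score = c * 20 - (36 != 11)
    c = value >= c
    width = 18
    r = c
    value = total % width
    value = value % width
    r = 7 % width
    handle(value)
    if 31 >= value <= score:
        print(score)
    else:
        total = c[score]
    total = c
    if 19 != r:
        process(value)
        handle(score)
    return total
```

Transformed code:
def solve(score):
    score = c * 20 - (36 != 11)
    c = value >= c
    r = c
    value = total % 18
    value = value % 18
    r = 7 % 18
    handle(value)
    if 31 >= value <= score:
        print(score)
    else:
        total = c[score]
    total = c
    if 19 != r:
        process(value)
        handle(score)
    return total

value = value % 18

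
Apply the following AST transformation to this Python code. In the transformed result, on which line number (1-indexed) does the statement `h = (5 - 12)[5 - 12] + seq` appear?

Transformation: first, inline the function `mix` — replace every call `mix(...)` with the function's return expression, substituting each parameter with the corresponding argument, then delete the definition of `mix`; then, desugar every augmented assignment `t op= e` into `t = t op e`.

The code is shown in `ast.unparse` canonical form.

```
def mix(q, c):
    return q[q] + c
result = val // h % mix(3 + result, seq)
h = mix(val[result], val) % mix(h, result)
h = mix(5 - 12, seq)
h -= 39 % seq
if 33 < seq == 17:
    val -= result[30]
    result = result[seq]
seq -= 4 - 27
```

3

Transformed code:
result = val // h % ((3 + result)[3 + result] + seq)
h = (val[result][val[result]] + val) % (h[h] + result)
h = (5 - 12)[5 - 12] + seq
h = h - 39 % seq
if 33 < seq == 17:
    val = val - result[30]
    result = result[seq]
seq = seq - (4 - 27)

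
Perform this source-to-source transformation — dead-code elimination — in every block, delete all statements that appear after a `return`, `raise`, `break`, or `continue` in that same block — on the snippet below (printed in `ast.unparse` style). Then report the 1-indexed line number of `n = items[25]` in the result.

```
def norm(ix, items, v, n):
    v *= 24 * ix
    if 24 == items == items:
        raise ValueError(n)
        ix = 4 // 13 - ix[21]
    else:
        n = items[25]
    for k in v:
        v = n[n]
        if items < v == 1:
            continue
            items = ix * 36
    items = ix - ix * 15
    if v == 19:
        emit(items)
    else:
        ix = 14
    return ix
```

6

Transformed code:
def norm(ix, items, v, n):
    v *= 24 * ix
    if 24 == items == items:
        raise ValueError(n)
    else:
        n = items[25]
    for k in v:
        v = n[n]
        if items < v == 1:
            continue
    items = ix - ix * 15
    if v == 19:
        emit(items)
    else:
        ix = 14
    return ix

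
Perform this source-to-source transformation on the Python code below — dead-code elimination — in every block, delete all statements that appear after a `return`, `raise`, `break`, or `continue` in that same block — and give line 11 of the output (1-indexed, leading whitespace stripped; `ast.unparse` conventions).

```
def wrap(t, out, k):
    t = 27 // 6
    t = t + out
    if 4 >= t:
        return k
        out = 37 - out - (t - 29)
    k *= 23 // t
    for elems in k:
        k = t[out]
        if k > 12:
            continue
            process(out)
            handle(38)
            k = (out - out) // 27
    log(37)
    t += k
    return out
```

log(37)

Transformed code:
def wrap(t, out, k):
    t = 27 // 6
    t = t + out
    if 4 >= t:
        return k
    k *= 23 // t
    for elems in k:
        k = t[out]
        if k > 12:
            continue
    log(37)
    t += k
    return out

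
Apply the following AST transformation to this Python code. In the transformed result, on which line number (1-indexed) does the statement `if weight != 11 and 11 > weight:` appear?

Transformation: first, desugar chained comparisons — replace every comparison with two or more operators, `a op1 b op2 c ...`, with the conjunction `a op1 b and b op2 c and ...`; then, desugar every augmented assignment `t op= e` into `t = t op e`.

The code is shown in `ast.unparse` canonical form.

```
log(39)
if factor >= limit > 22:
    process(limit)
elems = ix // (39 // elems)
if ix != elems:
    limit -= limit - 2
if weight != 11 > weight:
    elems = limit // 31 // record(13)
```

Transformed code:
log(39)
if factor >= limit and limit > 22:
    process(limit)
elems = ix // (39 // elems)
if ix != elems:
    limit = limit - (limit - 2)
if weight != 11 and 11 > weight:
    elems = limit // 31 // record(13)

7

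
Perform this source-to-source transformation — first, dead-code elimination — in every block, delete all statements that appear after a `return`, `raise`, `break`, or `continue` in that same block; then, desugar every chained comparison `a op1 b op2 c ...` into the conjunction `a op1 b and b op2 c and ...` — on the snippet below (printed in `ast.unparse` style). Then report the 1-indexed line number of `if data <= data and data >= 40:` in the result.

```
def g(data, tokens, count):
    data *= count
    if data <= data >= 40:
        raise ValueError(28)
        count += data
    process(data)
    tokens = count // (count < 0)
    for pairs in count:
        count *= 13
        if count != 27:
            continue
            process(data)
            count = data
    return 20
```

Transformed code:
def g(data, tokens, count):
    data *= count
    if data <= data and data >= 40:
        raise ValueError(28)
    process(data)
    tokens = count // (count < 0)
    for pairs in count:
        count *= 13
        if count != 27:
            continue
    return 20

3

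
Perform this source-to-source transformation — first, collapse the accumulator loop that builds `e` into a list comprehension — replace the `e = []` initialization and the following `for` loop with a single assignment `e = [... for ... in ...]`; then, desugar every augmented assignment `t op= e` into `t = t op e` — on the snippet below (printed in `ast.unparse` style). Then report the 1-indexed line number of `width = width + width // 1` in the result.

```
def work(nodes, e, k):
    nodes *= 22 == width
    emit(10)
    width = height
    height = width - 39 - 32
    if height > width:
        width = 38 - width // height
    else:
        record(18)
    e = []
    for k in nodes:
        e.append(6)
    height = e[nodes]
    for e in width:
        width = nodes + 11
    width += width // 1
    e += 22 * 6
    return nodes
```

14

Transformed code:
def work(nodes, e, k):
    nodes = nodes * (22 == width)
    emit(10)
    width = height
    height = width - 39 - 32
    if height > width:
        width = 38 - width // height
    else:
        record(18)
    e = [6 for k in nodes]
    height = e[nodes]
    for e in width:
        width = nodes + 11
    width = width + width // 1
    e = e + 22 * 6
    return nodes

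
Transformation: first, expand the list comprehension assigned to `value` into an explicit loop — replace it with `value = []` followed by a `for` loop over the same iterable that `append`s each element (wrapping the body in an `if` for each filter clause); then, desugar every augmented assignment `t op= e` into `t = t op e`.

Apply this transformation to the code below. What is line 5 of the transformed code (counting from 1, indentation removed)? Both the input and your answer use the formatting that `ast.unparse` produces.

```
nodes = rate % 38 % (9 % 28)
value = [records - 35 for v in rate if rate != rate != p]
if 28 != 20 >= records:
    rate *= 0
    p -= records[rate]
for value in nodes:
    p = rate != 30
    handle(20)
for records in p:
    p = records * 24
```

Transformed code:
nodes = rate % 38 % (9 % 28)
value = []
for v in rate:
    if rate != rate != p:
        value.append(records - 35)
if 28 != 20 >= records:
    rate = rate * 0
    p = p - records[rate]
for value in nodes:
    p = rate != 30
    handle(20)
for records in p:
    p = records * 24

value.append(records - 35)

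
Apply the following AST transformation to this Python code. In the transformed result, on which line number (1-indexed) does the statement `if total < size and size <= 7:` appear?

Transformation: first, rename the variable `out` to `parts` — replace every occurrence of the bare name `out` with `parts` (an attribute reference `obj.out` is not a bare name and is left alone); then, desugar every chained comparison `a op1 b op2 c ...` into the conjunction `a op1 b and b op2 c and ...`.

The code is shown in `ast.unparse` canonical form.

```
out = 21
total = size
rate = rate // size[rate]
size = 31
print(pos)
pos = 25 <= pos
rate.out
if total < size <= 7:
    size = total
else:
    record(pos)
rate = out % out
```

8

Transformed code:
parts = 21
total = size
rate = rate // size[rate]
size = 31
print(pos)
pos = 25 <= pos
rate.out
if total < size and size <= 7:
    size = total
else:
    record(pos)
rate = parts % parts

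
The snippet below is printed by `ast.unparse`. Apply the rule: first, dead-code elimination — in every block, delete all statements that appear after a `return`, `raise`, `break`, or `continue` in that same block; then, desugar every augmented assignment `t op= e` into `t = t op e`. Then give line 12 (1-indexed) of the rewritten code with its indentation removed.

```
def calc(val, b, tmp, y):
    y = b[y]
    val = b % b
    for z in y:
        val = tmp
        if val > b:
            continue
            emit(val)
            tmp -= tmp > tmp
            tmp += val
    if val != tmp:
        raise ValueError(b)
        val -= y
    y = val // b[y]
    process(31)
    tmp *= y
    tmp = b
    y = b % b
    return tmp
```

tmp = tmp * y

Transformed code:
def calc(val, b, tmp, y):
    y = b[y]
    val = b % b
    for z in y:
        val = tmp
        if val > b:
            continue
    if val != tmp:
        raise ValueError(b)
    y = val // b[y]
    process(31)
    tmp = tmp * y
    tmp = b
    y = b % b
    return tmp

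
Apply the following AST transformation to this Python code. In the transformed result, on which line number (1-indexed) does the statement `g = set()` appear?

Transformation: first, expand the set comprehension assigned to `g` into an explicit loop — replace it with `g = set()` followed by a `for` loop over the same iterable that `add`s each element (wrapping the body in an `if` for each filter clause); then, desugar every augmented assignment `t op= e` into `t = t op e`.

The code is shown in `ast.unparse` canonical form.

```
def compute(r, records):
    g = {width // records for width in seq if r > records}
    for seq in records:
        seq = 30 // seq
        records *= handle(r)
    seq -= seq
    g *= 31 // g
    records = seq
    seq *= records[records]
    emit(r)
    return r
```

Transformed code:
def compute(r, records):
    g = set()
    for width in seq:
        if r > records:
            g.add(width // records)
    for seq in records:
        seq = 30 // seq
        records = records * handle(r)
    seq = seq - seq
    g = g * (31 // g)
    records = seq
    seq = seq * records[records]
    emit(r)
    return r

2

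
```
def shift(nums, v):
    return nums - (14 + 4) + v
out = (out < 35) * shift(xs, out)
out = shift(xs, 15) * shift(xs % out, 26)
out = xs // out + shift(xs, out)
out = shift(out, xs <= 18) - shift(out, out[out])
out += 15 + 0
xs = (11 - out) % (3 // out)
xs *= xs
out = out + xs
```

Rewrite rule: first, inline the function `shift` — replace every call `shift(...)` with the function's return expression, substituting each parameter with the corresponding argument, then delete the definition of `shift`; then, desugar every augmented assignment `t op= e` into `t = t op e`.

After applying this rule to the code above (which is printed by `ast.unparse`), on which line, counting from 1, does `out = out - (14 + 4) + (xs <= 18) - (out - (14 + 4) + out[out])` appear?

4

Transformed code:
out = (out < 35) * (xs - (14 + 4) + out)
out = (xs - (14 + 4) + 15) * (xs % out - (14 + 4) + 26)
out = xs // out + (xs - (14 + 4) + out)
out = out - (14 + 4) + (xs <= 18) - (out - (14 + 4) + out[out])
out = out + (15 + 0)
xs = (11 - out) % (3 // out)
xs = xs * xs
out = out + xs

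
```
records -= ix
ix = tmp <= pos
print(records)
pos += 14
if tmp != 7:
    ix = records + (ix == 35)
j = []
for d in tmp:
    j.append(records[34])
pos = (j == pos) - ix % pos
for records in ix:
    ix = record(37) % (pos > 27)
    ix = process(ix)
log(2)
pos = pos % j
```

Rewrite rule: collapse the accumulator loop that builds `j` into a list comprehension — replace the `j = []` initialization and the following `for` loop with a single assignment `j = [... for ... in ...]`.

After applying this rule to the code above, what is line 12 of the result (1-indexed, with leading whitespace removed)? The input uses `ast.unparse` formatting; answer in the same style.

log(2)

Transformed code:
records -= ix
ix = tmp <= pos
print(records)
pos += 14
if tmp != 7:
    ix = records + (ix == 35)
j = [records[34] for d in tmp]
pos = (j == pos) - ix % pos
for records in ix:
    ix = record(37) % (pos > 27)
    ix = process(ix)
log(2)
pos = pos % j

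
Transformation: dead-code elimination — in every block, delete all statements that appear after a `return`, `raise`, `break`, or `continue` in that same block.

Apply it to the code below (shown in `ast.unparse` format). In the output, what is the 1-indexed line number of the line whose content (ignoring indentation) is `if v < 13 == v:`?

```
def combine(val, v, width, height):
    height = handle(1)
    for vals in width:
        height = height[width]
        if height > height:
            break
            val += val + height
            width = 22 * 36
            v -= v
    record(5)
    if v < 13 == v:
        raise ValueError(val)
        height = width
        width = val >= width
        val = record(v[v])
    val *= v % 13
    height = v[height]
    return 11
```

Transformed code:
def combine(val, v, width, height):
    height = handle(1)
    for vals in width:
        height = height[width]
        if height > height:
            break
    record(5)
    if v < 13 == v:
        raise ValueError(val)
    val *= v % 13
    height = v[height]
    return 11

8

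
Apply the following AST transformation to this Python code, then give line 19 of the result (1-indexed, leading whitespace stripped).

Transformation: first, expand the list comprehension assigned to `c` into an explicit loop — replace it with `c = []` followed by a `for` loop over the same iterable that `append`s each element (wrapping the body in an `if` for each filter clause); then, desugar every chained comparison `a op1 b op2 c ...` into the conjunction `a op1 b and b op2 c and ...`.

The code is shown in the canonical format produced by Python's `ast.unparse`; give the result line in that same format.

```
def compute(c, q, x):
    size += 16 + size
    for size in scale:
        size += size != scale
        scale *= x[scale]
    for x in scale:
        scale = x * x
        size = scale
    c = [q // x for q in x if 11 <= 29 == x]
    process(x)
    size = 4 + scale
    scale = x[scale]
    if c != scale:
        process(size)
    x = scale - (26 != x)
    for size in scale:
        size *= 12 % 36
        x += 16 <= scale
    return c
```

Transformed code:
def compute(c, q, x):
    size += 16 + size
    for size in scale:
        size += size != scale
        scale *= x[scale]
    for x in scale:
        scale = x * x
        size = scale
    c = []
    for q in x:
        if 11 <= 29 and 29 == x:
            c.append(q // x)
    process(x)
    size = 4 + scale
    scale = x[scale]
    if c != scale:
        process(size)
    x = scale - (26 != x)
    for size in scale:
        size *= 12 % 36
        x += 16 <= scale
    return c

for size in scale:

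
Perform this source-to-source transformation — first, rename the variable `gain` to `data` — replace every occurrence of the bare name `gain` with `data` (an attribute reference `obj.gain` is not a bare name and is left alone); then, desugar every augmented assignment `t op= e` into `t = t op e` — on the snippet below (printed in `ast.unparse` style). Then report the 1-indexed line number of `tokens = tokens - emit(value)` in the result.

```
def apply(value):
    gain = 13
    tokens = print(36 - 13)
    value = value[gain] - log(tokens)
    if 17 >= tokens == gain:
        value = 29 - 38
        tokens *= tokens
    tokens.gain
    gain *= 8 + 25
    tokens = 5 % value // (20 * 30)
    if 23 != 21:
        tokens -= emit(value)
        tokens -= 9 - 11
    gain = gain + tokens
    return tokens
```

12

Transformed code:
def apply(value):
    data = 13
    tokens = print(36 - 13)
    value = value[data] - log(tokens)
    if 17 >= tokens == data:
        value = 29 - 38
        tokens = tokens * tokens
    tokens.gain
    data = data * (8 + 25)
    tokens = 5 % value // (20 * 30)
    if 23 != 21:
        tokens = tokens - emit(value)
        tokens = tokens - (9 - 11)
    data = data + tokens
    return tokens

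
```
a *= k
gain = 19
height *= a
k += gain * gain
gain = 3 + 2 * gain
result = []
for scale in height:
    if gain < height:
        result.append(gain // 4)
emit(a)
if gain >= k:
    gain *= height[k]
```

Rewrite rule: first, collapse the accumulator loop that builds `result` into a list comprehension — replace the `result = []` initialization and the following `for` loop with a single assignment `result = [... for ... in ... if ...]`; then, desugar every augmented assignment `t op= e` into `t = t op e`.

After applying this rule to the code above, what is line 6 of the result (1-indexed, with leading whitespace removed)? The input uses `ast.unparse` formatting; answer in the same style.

result = [gain // 4 for scale in height if gain < height]

Transformed code:
a = a * k
gain = 19
height = height * a
k = k + gain * gain
gain = 3 + 2 * gain
result = [gain // 4 for scale in height if gain < height]
emit(a)
if gain >= k:
    gain = gain * height[k]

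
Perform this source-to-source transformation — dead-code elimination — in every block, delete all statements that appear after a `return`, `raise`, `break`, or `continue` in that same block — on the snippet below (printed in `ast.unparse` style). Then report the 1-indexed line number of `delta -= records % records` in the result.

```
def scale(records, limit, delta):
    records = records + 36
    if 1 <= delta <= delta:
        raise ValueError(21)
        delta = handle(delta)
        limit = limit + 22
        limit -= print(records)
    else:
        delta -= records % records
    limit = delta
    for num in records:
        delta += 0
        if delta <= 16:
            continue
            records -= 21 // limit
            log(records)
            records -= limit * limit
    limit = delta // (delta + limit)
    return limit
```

Transformed code:
def scale(records, limit, delta):
    records = records + 36
    if 1 <= delta <= delta:
        raise ValueError(21)
    else:
        delta -= records % records
    limit = delta
    for num in records:
        delta += 0
        if delta <= 16:
            continue
    limit = delta // (delta + limit)
    return limit

6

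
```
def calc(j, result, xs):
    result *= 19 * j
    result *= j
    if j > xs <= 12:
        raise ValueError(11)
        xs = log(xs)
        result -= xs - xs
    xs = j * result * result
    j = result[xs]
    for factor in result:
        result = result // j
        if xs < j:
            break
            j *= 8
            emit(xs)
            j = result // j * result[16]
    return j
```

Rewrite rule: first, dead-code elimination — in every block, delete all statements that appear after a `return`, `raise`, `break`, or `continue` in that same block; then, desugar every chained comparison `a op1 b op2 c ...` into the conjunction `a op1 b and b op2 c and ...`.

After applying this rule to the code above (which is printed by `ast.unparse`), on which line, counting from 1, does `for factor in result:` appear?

Transformed code:
def calc(j, result, xs):
    result *= 19 * j
    result *= j
    if j > xs and xs <= 12:
        raise ValueError(11)
    xs = j * result * result
    j = result[xs]
    for factor in result:
        result = result // j
        if xs < j:
            break
    return j

8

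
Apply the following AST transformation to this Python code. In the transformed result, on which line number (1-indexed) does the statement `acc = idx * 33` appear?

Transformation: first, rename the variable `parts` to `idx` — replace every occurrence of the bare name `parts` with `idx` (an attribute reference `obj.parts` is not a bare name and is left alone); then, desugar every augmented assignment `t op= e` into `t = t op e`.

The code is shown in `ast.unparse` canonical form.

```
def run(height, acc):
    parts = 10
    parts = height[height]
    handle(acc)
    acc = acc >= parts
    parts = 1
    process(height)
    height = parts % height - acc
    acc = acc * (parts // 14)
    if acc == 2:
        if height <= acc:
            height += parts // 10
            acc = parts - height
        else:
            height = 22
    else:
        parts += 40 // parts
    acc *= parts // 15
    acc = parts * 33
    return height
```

Transformed code:
def run(height, acc):
    idx = 10
    idx = height[height]
    handle(acc)
    acc = acc >= idx
    idx = 1
    process(height)
    height = idx % height - acc
    acc = acc * (idx // 14)
    if acc == 2:
        if height <= acc:
            height = height + idx // 10
            acc = idx - height
        else:
            height = 22
    else:
        idx = idx + 40 // idx
    acc = acc * (idx // 15)
    acc = idx * 33
    return height

19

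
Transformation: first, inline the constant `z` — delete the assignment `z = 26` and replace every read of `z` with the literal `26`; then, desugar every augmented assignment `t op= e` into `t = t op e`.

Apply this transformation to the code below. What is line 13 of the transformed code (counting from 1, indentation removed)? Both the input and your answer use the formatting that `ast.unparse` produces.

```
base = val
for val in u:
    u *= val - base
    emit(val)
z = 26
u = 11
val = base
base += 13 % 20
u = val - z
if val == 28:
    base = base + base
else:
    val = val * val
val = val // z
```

Transformed code:
base = val
for val in u:
    u = u * (val - base)
    emit(val)
u = 11
val = base
base = base + 13 % 20
u = val - 26
if val == 28:
    base = base + base
else:
    val = val * val
val = val // 26

val = val // 26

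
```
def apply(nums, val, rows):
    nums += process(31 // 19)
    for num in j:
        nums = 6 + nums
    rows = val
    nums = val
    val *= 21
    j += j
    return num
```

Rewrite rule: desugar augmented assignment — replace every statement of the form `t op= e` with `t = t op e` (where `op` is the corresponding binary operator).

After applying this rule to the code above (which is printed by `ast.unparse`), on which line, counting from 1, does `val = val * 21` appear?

Transformed code:
def apply(nums, val, rows):
    nums = nums + process(31 // 19)
    for num in j:
        nums = 6 + nums
    rows = val
    nums = val
    val = val * 21
    j = j + j
    return num

7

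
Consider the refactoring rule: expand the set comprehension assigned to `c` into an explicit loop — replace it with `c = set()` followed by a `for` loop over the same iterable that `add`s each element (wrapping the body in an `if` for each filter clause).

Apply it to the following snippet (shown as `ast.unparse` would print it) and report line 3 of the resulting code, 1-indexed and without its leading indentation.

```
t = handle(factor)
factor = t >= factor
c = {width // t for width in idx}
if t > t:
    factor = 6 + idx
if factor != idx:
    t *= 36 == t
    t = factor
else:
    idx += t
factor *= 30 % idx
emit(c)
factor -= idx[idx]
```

c = set()

Transformed code:
t = handle(factor)
factor = t >= factor
c = set()
for width in idx:
    c.add(width // t)
if t > t:
    factor = 6 + idx
if factor != idx:
    t *= 36 == t
    t = factor
else:
    idx += t
factor *= 30 % idx
emit(c)
factor -= idx[idx]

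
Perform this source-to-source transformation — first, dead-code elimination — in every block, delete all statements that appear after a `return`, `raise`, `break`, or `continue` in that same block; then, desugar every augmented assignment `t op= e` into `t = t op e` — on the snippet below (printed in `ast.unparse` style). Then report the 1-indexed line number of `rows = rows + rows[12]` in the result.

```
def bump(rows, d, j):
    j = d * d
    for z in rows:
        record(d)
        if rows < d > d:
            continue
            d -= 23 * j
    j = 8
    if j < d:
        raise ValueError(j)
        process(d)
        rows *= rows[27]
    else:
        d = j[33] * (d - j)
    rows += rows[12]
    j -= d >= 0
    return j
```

Transformed code:
def bump(rows, d, j):
    j = d * d
    for z in rows:
        record(d)
        if rows < d > d:
            continue
    j = 8
    if j < d:
        raise ValueError(j)
    else:
        d = j[33] * (d - j)
    rows = rows + rows[12]
    j = j - (d >= 0)
    return j

12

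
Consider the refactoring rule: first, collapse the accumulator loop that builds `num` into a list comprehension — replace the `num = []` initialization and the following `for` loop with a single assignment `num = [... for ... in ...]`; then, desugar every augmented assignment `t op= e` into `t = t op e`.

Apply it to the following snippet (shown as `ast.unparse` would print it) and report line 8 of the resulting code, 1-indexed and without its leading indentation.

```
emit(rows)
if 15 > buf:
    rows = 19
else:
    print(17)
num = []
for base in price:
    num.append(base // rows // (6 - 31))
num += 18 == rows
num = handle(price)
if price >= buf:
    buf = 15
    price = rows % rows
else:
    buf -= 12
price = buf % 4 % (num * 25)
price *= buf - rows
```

Transformed code:
emit(rows)
if 15 > buf:
    rows = 19
else:
    print(17)
num = [base // rows // (6 - 31) for base in price]
num = num + (18 == rows)
num = handle(price)
if price >= buf:
    buf = 15
    price = rows % rows
else:
    buf = buf - 12
price = buf % 4 % (num * 25)
price = price * (buf - rows)

num = handle(price)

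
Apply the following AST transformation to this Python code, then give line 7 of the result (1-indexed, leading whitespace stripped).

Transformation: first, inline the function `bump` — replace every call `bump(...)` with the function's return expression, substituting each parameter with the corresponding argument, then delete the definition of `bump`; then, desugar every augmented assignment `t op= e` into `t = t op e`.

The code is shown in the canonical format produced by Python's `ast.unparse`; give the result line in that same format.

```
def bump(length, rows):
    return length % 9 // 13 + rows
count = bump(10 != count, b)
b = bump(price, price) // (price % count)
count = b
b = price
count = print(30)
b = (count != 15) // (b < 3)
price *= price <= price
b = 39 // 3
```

price = price * (price <= price)

Transformed code:
count = (10 != count) % 9 // 13 + b
b = (price % 9 // 13 + price) // (price % count)
count = b
b = price
count = print(30)
b = (count != 15) // (b < 3)
price = price * (price <= price)
b = 39 // 3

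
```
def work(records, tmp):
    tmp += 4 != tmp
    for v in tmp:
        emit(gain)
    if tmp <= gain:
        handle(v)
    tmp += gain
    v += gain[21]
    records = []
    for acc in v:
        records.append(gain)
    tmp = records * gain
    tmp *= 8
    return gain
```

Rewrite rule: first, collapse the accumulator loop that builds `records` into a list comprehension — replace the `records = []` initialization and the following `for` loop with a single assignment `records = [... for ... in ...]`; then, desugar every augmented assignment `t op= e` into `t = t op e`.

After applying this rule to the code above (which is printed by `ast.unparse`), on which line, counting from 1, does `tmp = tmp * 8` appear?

Transformed code:
def work(records, tmp):
    tmp = tmp + (4 != tmp)
    for v in tmp:
        emit(gain)
    if tmp <= gain:
        handle(v)
    tmp = tmp + gain
    v = v + gain[21]
    records = [gain for acc in v]
    tmp = records * gain
    tmp = tmp * 8
    return gain

11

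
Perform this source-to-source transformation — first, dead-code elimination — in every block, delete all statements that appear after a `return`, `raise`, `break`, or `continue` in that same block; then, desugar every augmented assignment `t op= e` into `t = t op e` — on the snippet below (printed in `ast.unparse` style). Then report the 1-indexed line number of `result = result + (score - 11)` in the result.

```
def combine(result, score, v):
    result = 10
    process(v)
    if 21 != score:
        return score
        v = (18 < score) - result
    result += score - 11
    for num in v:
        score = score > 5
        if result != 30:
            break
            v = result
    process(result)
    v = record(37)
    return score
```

6

Transformed code:
def combine(result, score, v):
    result = 10
    process(v)
    if 21 != score:
        return score
    result = result + (score - 11)
    for num in v:
        score = score > 5
        if result != 30:
            break
    process(result)
    v = record(37)
    return score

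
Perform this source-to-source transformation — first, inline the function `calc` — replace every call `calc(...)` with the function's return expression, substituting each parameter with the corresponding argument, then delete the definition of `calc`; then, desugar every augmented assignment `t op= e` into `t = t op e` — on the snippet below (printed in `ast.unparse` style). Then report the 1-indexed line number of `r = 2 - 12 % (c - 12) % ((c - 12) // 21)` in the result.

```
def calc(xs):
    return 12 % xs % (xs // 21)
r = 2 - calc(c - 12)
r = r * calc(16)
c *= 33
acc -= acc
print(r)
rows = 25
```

1

Transformed code:
r = 2 - 12 % (c - 12) % ((c - 12) // 21)
r = r * (12 % 16 % (16 // 21))
c = c * 33
acc = acc - acc
print(r)
rows = 25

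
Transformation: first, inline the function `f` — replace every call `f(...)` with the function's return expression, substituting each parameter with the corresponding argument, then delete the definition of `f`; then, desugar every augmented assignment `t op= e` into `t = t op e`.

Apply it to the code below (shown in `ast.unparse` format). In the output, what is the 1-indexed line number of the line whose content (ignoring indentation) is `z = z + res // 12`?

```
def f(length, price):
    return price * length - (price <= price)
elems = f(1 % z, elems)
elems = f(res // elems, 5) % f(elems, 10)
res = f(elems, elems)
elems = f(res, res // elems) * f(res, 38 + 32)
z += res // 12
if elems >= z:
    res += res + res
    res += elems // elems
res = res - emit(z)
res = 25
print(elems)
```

Transformed code:
elems = elems * (1 % z) - (elems <= elems)
elems = (5 * (res // elems) - (5 <= 5)) % (10 * elems - (10 <= 10))
res = elems * elems - (elems <= elems)
elems = (res // elems * res - (res // elems <= res // elems)) * ((38 + 32) * res - (38 + 32 <= 38 + 32))
z = z + res // 12
if elems >= z:
    res = res + (res + res)
    res = res + elems // elems
res = res - emit(z)
res = 25
print(elems)

5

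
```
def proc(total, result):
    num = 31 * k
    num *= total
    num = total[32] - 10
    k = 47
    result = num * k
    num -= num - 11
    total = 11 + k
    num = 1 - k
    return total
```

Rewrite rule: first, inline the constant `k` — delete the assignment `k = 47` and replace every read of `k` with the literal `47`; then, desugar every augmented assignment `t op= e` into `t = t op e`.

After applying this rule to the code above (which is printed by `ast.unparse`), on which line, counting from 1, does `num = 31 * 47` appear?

Transformed code:
def proc(total, result):
    num = 31 * 47
    num = num * total
    num = total[32] - 10
    result = num * 47
    num = num - (num - 11)
    total = 11 + 47
    num = 1 - 47
    return total

2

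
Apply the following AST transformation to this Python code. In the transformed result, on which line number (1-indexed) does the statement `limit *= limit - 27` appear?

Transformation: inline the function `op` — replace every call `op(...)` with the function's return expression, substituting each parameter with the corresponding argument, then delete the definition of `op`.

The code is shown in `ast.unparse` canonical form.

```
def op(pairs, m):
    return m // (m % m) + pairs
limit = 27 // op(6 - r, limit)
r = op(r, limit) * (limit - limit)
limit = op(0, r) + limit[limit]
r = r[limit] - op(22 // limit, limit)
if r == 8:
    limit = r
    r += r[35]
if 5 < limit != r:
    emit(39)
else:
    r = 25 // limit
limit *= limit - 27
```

12

Transformed code:
limit = 27 // (limit // (limit % limit) + (6 - r))
r = (limit // (limit % limit) + r) * (limit - limit)
limit = r // (r % r) + 0 + limit[limit]
r = r[limit] - (limit // (limit % limit) + 22 // limit)
if r == 8:
    limit = r
    r += r[35]
if 5 < limit != r:
    emit(39)
else:
    r = 25 // limit
limit *= limit - 27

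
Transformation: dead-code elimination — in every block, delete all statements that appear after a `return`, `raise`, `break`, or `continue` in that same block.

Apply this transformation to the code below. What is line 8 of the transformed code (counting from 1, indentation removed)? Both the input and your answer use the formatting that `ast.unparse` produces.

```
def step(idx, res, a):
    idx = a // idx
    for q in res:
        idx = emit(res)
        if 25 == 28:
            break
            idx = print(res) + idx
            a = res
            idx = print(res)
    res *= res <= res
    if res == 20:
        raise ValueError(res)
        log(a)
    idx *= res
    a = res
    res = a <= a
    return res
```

Transformed code:
def step(idx, res, a):
    idx = a // idx
    for q in res:
        idx = emit(res)
        if 25 == 28:
            break
    res *= res <= res
    if res == 20:
        raise ValueError(res)
    idx *= res
    a = res
    res = a <= a
    return res

if res == 20:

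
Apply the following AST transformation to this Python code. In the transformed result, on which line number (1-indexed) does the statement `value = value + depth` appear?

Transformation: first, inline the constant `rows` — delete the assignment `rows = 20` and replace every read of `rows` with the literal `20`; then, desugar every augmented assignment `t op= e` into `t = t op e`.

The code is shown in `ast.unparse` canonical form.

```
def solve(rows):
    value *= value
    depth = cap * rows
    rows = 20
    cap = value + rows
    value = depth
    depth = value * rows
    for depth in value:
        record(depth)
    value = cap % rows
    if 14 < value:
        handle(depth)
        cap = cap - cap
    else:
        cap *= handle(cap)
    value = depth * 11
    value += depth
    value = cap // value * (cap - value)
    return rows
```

Transformed code:
def solve(rows):
    value = value * value
    depth = cap * 20
    cap = value + 20
    value = depth
    depth = value * 20
    for depth in value:
        record(depth)
    value = cap % 20
    if 14 < value:
        handle(depth)
        cap = cap - cap
    else:
        cap = cap * handle(cap)
    value = depth * 11
    value = value + depth
    value = cap // value * (cap - value)
    return 20

16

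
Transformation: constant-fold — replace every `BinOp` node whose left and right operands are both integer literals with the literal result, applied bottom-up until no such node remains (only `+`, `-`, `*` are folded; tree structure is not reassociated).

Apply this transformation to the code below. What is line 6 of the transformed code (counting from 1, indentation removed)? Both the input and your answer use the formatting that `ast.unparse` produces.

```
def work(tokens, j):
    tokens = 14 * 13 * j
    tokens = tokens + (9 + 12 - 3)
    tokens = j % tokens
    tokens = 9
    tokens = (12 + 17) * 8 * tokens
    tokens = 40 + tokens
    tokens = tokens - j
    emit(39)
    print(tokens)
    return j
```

Transformed code:
def work(tokens, j):
    tokens = 182 * j
    tokens = tokens + 18
    tokens = j % tokens
    tokens = 9
    tokens = 232 * tokens
    tokens = 40 + tokens
    tokens = tokens - j
    emit(39)
    print(tokens)
    return j

tokens = 232 * tokens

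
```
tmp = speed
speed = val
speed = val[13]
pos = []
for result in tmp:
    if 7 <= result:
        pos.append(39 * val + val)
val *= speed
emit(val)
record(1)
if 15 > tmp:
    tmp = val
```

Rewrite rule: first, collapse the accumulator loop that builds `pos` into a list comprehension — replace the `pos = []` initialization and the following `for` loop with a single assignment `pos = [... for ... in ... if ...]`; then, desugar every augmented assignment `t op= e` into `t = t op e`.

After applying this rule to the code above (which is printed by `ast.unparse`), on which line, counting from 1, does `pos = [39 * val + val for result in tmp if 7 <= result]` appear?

Transformed code:
tmp = speed
speed = val
speed = val[13]
pos = [39 * val + val for result in tmp if 7 <= result]
val = val * speed
emit(val)
record(1)
if 15 > tmp:
    tmp = val

4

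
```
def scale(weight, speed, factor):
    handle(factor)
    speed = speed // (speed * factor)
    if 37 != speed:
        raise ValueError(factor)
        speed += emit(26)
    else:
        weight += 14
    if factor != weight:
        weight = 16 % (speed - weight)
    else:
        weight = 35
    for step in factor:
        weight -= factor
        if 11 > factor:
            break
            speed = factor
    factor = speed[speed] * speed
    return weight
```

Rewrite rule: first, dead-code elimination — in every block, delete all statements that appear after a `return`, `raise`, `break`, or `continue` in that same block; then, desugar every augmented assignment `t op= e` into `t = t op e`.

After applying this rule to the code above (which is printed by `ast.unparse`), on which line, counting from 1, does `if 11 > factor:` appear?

Transformed code:
def scale(weight, speed, factor):
    handle(factor)
    speed = speed // (speed * factor)
    if 37 != speed:
        raise ValueError(factor)
    else:
        weight = weight + 14
    if factor != weight:
        weight = 16 % (speed - weight)
    else:
        weight = 35
    for step in factor:
        weight = weight - factor
        if 11 > factor:
            break
    factor = speed[speed] * speed
    return weight

14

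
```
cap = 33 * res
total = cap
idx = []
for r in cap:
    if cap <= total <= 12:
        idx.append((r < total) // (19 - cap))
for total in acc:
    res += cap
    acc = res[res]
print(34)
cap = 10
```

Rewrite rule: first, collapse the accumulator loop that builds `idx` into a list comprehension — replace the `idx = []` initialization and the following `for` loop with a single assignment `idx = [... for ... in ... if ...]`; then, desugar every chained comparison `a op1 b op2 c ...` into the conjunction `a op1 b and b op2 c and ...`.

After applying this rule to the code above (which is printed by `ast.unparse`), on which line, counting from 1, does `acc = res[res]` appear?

6

Transformed code:
cap = 33 * res
total = cap
idx = [(r < total) // (19 - cap) for r in cap if cap <= total and total <= 12]
for total in acc:
    res += cap
    acc = res[res]
print(34)
cap = 10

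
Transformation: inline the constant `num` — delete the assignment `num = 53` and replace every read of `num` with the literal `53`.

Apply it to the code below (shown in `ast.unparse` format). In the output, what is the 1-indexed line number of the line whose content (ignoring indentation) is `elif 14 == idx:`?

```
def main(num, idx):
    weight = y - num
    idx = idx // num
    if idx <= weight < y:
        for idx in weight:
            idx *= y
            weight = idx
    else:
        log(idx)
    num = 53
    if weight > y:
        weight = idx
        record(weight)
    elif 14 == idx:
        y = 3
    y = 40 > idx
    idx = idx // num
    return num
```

13

Transformed code:
def main(num, idx):
    weight = y - 53
    idx = idx // 53
    if idx <= weight < y:
        for idx in weight:
            idx *= y
            weight = idx
    else:
        log(idx)
    if weight > y:
        weight = idx
        record(weight)
    elif 14 == idx:
        y = 3
    y = 40 > idx
    idx = idx // 53
    return 53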